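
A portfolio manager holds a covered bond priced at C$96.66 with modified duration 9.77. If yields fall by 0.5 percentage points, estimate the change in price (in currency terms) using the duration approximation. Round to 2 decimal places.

Duration approximation: ΔP/P ≈ -D_mod · Δy = -9.77 × (-0.005) = +0.048850.
ΔP ≈ 96.66 × (+0.048850) = +4.721841.

+C$4.72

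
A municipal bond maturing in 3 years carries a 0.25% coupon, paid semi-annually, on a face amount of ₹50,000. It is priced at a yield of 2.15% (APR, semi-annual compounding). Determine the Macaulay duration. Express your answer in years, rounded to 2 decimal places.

2.99 years

Periodic yield y = 0.01075. Discount each cash flow and weight by its period:
  t   CF        PV=CF/(1+0.01075)^t    t·PV
  1        62.50        61.8353        61.8353
  2        62.50        61.1776       122.3552
  3        62.50        60.5269       181.5808
  4        62.50        59.8832       239.5328
  5        62.50        59.2463       296.2315
  6    50,062.50    46,951.5607   281,709.3644
  Σ                 47,254.2301   282,610.9001
Price P = Σ PV = 47,254.2301.
Macaulay duration = Σ(t·PV) / P = 282,610.9001 / 47,254.2301 = 5.98065 half-year periods.
In years: 5.98065 / 2 = 2.99032 years.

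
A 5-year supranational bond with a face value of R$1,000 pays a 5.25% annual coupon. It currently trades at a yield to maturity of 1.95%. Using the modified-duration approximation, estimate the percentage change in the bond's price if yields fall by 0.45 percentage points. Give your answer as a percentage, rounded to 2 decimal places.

Periodic yield y = 0.0195. Modified duration first:
  t   CF        PV=CF/(1+0.0195)^t    t·PV
  1        52.50        51.4958        51.4958
  2        52.50        50.5109       101.0217
  3        52.50        49.5447       148.6342
  4        52.50        48.5971       194.3884
  5     1,052.50       955.6216     4,778.1080
  Σ                  1,155.7701     5,273.6482
P = 1,155.7701; D_Mac = 4.56289 yrs; D_mod = 4.56289/(1+0.0195) = 4.47561 yrs.
ΔP/P ≈ -D_mod · Δy = -4.47561 × (-0.0045) = +0.020140 = +2.0140%.

+2.01%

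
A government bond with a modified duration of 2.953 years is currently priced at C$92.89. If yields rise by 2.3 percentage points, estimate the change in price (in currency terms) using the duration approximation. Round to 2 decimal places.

Duration approximation: ΔP/P ≈ -D_mod · Δy = -2.953 × (+0.023) = -0.067919.
ΔP ≈ 92.89 × (-0.067919) = -6.30899591.

-C$6.31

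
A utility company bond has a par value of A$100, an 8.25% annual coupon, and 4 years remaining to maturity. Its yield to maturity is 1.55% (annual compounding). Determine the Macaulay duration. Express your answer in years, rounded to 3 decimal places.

Periodic yield y = 0.0155. Discount each cash flow and weight by its year:
  t   CF        PV=CF/(1+0.0155)^t    t·PV
  1         8.25         8.1241         8.1241
  2         8.25         8.0001        16.0002
  3         8.25         7.8780        23.6339
  4       108.25       101.7907       407.1629
  Σ                    125.7928       454.9210
Price P = Σ PV = 125.7928.
Macaulay duration = Σ(t·PV) / P = 454.9210 / 125.7928 = 3.61643 years.

3.616 years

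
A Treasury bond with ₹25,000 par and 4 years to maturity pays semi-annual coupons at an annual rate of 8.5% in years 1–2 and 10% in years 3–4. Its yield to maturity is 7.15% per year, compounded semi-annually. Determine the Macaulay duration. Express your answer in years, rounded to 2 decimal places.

3.48 years

Periodic yield y = 0.03575. Discount each cash flow and weight by its period:
  t   CF        PV=CF/(1+0.03575)^t    t·PV
  1     1,062.50     1,025.8267     1,025.8267
  2     1,062.50       990.4192     1,980.8384
  3     1,062.50       956.2338     2,868.7015
  4     1,062.50       923.2284     3,692.9137
  5     1,250.00     1,048.6615     5,243.3073
  6     1,250.00     1,012.4658     6,074.7948
  7     1,250.00       977.5195     6,842.6363
  8    26,250.00    19,819.3666   158,554.9332
  Σ                 26,753.7216   186,283.9520
Price P = Σ PV = 26,753.7216.
Macaulay duration = Σ(t·PV) / P = 186,283.9520 / 26,753.7216 = 6.96292 half-year periods.
In years: 6.96292 / 2 = 3.48146 years.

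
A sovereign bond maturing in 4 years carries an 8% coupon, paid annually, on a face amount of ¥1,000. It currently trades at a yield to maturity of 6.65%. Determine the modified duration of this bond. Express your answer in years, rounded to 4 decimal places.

3.3637 years

Periodic yield y = 0.0665. First find Macaulay duration:
  t   CF        PV=CF/(1+0.0665)^t    t·PV
  1        80.00        75.0117        75.0117
  2        80.00        70.3345       140.6690
  3        80.00        65.9489       197.8466
  4     1,080.00       834.7959     3,339.1837
  Σ                  1,046.0910     3,752.7110
P = 1,046.0910; Macaulay duration = 3,752.7110 / 1,046.0910 = 3.58737 years.
Modified duration = D_Mac / (1 + y) = 3.58737 / 1.0665 = 3.36368 years.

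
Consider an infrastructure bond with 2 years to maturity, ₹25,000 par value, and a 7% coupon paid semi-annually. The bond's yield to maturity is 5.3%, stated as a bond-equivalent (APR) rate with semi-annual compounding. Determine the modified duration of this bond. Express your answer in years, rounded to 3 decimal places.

1.853 years

Periodic yield y = 0.0265. First find Macaulay duration:
  t   CF        PV=CF/(1+0.0265)^t    t·PV
  1       875.00       852.4111       852.4111
  2       875.00       830.4054     1,660.8107
  3       875.00       808.9677     2,426.9032
  4    25,875.00    23,304.7551    93,219.0204
  Σ                 25,796.5393    98,159.1454
P = 25,796.5393; Macaulay duration = 98,159.1454 / 25,796.5393 = 3.80513 half-year periods = 1.90256 years.
Modified duration = D_Mac / (1 + y) = 1.90256 / 1.0265 = 1.85345 years.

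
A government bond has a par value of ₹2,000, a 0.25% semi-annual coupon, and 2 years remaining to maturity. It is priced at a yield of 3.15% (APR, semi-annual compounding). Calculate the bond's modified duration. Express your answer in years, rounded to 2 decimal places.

Periodic yield y = 0.01575. First find Macaulay duration:
  t   CF        PV=CF/(1+0.01575)^t    t·PV
  1         2.50         2.4612         2.4612
  2         2.50         2.4231         4.8461
  3         2.50         2.3855         7.1565
  4     2,002.50     1,881.1577     7,524.6307
  Σ                  1,888.4275     7,539.0946
P = 1,888.4275; Macaulay duration = 7,539.0946 / 1,888.4275 = 3.99226 half-year periods = 1.99613 years.
Modified duration = D_Mac / (1 + y) = 1.99613 / 1.01575 = 1.96518 years.

1.97 years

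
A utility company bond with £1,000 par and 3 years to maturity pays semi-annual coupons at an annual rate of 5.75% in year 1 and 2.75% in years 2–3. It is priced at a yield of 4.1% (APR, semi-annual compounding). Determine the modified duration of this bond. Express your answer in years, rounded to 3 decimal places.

Periodic yield y = 0.0205. First find Macaulay duration:
  t   CF        PV=CF/(1+0.0205)^t    t·PV
  1        28.75        28.1725        28.1725
  2        28.75        27.6065        55.2131
  3        13.75        12.9379        38.8137
  4        13.75        12.6780        50.7120
  5        13.75        12.4233        62.1166
  6     1,013.75       897.5379     5,385.2276
  Σ                    991.3561     5,620.2554
P = 991.3561; Macaulay duration = 5,620.2554 / 991.3561 = 5.66926 half-year periods = 2.83463 years.
Modified duration = D_Mac / (1 + y) = 2.83463 / 1.0205 = 2.77769 years.

2.778 years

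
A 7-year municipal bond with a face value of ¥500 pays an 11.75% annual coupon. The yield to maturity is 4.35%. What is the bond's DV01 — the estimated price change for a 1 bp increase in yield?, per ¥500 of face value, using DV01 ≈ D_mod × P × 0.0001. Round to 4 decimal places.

Periodic yield y = 0.0435.
  t   CF        PV=CF/(1+0.0435)^t    t·PV
  1        58.75        56.3009        56.3009
  2        58.75        53.9539       107.9078
  3        58.75        51.7048       155.1143
  4        58.75        49.5494       198.1974
  5        58.75        47.4838       237.4191
  6        58.75        45.5044       273.0262
  7       558.75       414.7347     2,903.1428
  Σ                    719.2318     3,931.1086
P = 719.2318; D_Mac = 5.46570 yrs; D_mod = 5.23786 yrs.
DV01 ≈ 5.23786 × 719.2318 × 0.0001 = 0.376723.

¥0.3767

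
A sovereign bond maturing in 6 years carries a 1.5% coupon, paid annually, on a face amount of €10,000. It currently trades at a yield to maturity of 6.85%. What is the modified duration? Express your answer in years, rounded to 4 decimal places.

Periodic yield y = 0.0685. First find Macaulay duration:
  t   CF        PV=CF/(1+0.0685)^t    t·PV
  1       150.00       140.3837       140.3837
  2       150.00       131.3839       262.7678
  3       150.00       122.9611       368.8832
  4       150.00       115.0782       460.3129
  5       150.00       107.7007       538.5036
  6    10,150.00     6,820.5419    40,923.2516
  Σ                  7,438.0496    42,694.1029
P = 7,438.0496; Macaulay duration = 42,694.1029 / 7,438.0496 = 5.73996 years.
Modified duration = D_Mac / (1 + y) = 5.73996 / 1.0685 = 5.37198 years.

5.3720 years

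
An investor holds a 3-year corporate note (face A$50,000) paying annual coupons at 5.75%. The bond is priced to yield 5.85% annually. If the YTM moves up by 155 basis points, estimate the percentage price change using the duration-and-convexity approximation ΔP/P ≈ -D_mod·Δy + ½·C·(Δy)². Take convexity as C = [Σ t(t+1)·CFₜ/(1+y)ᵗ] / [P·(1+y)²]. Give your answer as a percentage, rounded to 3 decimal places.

With y = 0.0585:
  t   CF        PV=CF/(1+0.0585)^t    t·PV        t(t+1)·PV
  1     2,875.00     2,716.1077     2,716.1077       5,432.2154
  2     2,875.00     2,565.9969     5,131.9938      15,395.9813
  3    52,875.00    44,583.8730   133,751.6191     535,006.4765
  Σ                 49,865.9776   141,599.7206     555,834.6732
P = 49,865.9776; D_Mac = 2.83961 yrs; D_mod = 2.68267 yrs; C = 9.94855.
Duration effect: -2.68267 × (+0.0155) = -0.041581
Convexity effect: 0.5 × 9.94855 × (0.0155)² = +0.0011951
ΔP/P ≈ -0.041581 + 0.0011951 = -0.040386 = -4.0386%.

-4.039%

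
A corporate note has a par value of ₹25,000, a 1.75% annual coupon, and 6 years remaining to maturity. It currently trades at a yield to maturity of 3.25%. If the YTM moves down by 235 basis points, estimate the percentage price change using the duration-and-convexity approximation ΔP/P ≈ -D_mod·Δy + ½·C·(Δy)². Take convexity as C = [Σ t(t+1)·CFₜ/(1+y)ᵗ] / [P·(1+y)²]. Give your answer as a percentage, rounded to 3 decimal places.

+14.077%

With y = 0.0325:
  t   CF        PV=CF/(1+0.0325)^t    t·PV        t(t+1)·PV
  1       437.50       423.7288       423.7288         847.4576
  2       437.50       410.3911       820.7822       2,462.3466
  3       437.50       397.4732     1,192.4197       4,769.6787
  4       437.50       384.9620     1,539.8478       7,699.2392
  5       437.50       372.8445     1,864.2226      11,185.3354
  6    25,437.50    20,995.8792   125,975.2750     881,826.9248
  Σ                 22,985.2788   131,816.2761     908,790.9823
P = 22,985.2788; D_Mac = 5.73481 yrs; D_mod = 5.55430 yrs; C = 37.08806.
Duration effect: -5.55430 × (-0.0235) = +0.130526
Convexity effect: 0.5 × 37.08806 × (-0.0235)² = +0.0102409
ΔP/P ≈ +0.130526 + 0.0102409 = +0.140767 = +14.0767%.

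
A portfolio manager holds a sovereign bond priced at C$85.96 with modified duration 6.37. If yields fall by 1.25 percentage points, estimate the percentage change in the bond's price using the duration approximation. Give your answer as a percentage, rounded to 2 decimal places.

+7.96%

Duration approximation: ΔP/P ≈ -D_mod · Δy = -6.37 × (-0.0125) = +0.079625.
As a percentage: +7.9625%.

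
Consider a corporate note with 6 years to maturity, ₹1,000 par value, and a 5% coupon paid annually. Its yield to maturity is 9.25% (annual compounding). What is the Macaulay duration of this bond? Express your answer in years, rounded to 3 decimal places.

Periodic yield y = 0.0925. Discount each cash flow and weight by its year:
  t   CF        PV=CF/(1+0.0925)^t    t·PV
  1        50.00        45.7666        45.7666
  2        50.00        41.8916        83.7832
  3        50.00        38.3447       115.0342
  4        50.00        35.0981       140.3926
  5        50.00        32.1265       160.6323
  6     1,050.00       617.5336     3,705.2019
  Σ                    810.7612     4,250.8107
Price P = Σ PV = 810.7612.
Macaulay duration = Σ(t·PV) / P = 4,250.8107 / 810.7612 = 5.24299 years.

5.243 years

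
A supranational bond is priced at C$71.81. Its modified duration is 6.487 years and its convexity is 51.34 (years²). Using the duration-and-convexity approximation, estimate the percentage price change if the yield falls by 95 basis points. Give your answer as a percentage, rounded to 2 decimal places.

+6.39%

Duration effect: -D_mod·Δy = -6.487 × (-0.0095) = +0.0616265
Convexity effect: ½·C·(Δy)² = 0.5 × 51.34 × (-0.0095)² = +0.0023167175
ΔP/P ≈ +0.0616265 + 0.0023167175 = +0.0639432175
= +6.39432175%.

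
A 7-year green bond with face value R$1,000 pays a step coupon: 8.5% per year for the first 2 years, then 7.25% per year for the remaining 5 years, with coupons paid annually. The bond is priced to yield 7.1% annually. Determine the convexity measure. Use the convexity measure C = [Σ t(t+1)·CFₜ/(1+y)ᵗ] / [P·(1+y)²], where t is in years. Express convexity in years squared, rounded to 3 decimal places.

With y = 0.071:
  t   CF        PV=CF/(1+0.071)^t    t·PV        t(t+1)·PV
  1        85.00        79.3651        79.3651         158.7302
  2        85.00        74.1037       148.2074         444.6223
  3        72.50        59.0160       177.0479         708.1917
  4        72.50        55.1036       220.4145       1,102.0724
  5        72.50        51.4506       257.2531       1,543.5187
  6        72.50        48.0398       288.2388       2,017.6716
  7     1,072.50       663.5460     4,644.8217      37,158.5734
  Σ                  1,030.6248     5,815.3485      43,133.3802
P = 1,030.6248.
Convexity = Σ t(t+1)·PV / [P·(1+y)²] = 43,133.3802 / (1,030.6248 × 1.147041) = 36.48665.

36.487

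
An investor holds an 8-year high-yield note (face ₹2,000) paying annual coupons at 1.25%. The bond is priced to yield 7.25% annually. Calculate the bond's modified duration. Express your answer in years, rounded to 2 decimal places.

Periodic yield y = 0.0725. First find Macaulay duration:
  t   CF        PV=CF/(1+0.0725)^t    t·PV
  1        25.00        23.3100        23.3100
  2        25.00        21.7343        43.4686
  3        25.00        20.2651        60.7952
  4        25.00        18.8952        75.5807
  5        25.00        17.6179        88.0894
  6        25.00        16.4269        98.5615
  7        25.00        15.3165       107.2153
  8     2,025.00     1,156.7689     9,254.1516
  Σ                  1,290.3348     9,751.1723
P = 1,290.3348; Macaulay duration = 9,751.1723 / 1,290.3348 = 7.55709 years.
Modified duration = D_Mac / (1 + y) = 7.55709 / 1.0725 = 7.04624 years.

7.05 years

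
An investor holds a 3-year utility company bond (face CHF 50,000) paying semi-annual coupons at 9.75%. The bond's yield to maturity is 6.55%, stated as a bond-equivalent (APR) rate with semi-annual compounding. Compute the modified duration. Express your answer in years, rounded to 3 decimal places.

2.602 years

Periodic yield y = 0.03275. First find Macaulay duration:
  t   CF        PV=CF/(1+0.03275)^t    t·PV
  1     2,437.50     2,360.2033     2,360.2033
  2     2,437.50     2,285.3579     4,570.7157
  3     2,437.50     2,212.8859     6,638.6576
  4     2,437.50     2,142.7120     8,570.8482
  5     2,437.50     2,074.7635    10,373.8177
  6    52,437.50    43,218.6062   259,311.6369
  Σ                 54,294.5288   291,825.8794
P = 54,294.5288; Macaulay duration = 291,825.8794 / 54,294.5288 = 5.37487 half-year periods = 2.68743 years.
Modified duration = D_Mac / (1 + y) = 2.68743 / 1.03275 = 2.60221 years.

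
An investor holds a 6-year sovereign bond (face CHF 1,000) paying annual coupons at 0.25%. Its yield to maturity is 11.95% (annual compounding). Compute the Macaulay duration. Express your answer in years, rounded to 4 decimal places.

5.9439 years

Periodic yield y = 0.1195. Discount each cash flow and weight by its year:
  t   CF        PV=CF/(1+0.1195)^t    t·PV
  1         2.50         2.2331         2.2331
  2         2.50         1.9948         3.9895
  3         2.50         1.7818         5.3455
  4         2.50         1.5916         6.3665
  5         2.50         1.4217         7.1087
  6     1,002.50       509.2603     3,055.5616
  Σ                    518.2834     3,080.6050
Price P = Σ PV = 518.2834.
Macaulay duration = Σ(t·PV) / P = 3,080.6050 / 518.2834 = 5.94386 years.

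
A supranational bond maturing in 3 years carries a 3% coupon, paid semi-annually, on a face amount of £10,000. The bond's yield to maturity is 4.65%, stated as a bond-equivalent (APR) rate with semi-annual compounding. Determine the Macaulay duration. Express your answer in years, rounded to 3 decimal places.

Periodic yield y = 0.02325. Discount each cash flow and weight by its period:
  t   CF        PV=CF/(1+0.02325)^t    t·PV
  1       150.00       146.5917       146.5917
  2       150.00       143.2609       286.5219
  3       150.00       140.0058       420.0174
  4       150.00       136.8246       547.2985
  5       150.00       133.7157       668.5786
  6    10,150.00     8,842.5092    53,055.0554
  Σ                  9,542.9080    55,124.0635
Price P = Σ PV = 9,542.9080.
Macaulay duration = Σ(t·PV) / P = 55,124.0635 / 9,542.9080 = 5.77644 half-year periods.
In years: 5.77644 / 2 = 2.88822 years.

2.888 years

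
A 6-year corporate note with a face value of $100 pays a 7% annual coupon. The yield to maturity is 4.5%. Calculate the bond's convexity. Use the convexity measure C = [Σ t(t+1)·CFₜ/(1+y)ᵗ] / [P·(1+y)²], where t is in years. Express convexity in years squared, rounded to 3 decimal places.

With y = 0.045:
  t   CF        PV=CF/(1+0.045)^t    t·PV        t(t+1)·PV
  1         7.00         6.6986         6.6986          13.3971
  2         7.00         6.4101        12.8202          38.4607
  3         7.00         6.1341        18.4022          73.6089
  4         7.00         5.8699        23.4797         117.3986
  5         7.00         5.6172        28.0858         168.5147
  6       107.00        82.1648       492.9891       3,450.9234
  Σ                    112.8947       582.4756       3,862.3035
P = 112.8947.
Convexity = Σ t(t+1)·PV / [P·(1+y)²] = 3,862.3035 / (112.8947 × 1.092025) = 31.32855.

31.329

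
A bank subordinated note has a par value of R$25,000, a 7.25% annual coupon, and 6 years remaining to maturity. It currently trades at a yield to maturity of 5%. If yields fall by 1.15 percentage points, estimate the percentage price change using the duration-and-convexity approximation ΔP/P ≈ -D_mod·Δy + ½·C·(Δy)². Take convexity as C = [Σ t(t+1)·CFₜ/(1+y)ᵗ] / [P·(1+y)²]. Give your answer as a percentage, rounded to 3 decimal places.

With y = 0.05:
  t   CF        PV=CF/(1+0.05)^t    t·PV        t(t+1)·PV
  1     1,812.50     1,726.1905     1,726.1905       3,452.3810
  2     1,812.50     1,643.9909     3,287.9819       9,863.9456
  3     1,812.50     1,565.7056     4,697.1169      18,788.4678
  4     1,812.50     1,491.1482     5,964.5929      29,822.9647
  5     1,812.50     1,420.1412     7,100.7059      42,604.2353
  6    26,812.50    20,007.9003   120,047.4019     840,331.8135
  Σ                 27,855.0768   142,823.9900     944,863.8078
P = 27,855.0768; D_Mac = 5.12740 yrs; D_mod = 4.88323 yrs; C = 30.76708.
Duration effect: -4.88323 × (-0.0115) = +0.056157
Convexity effect: 0.5 × 30.76708 × (-0.0115)² = +0.0020345
ΔP/P ≈ +0.056157 + 0.0020345 = +0.058192 = +5.8192%.

+5.819%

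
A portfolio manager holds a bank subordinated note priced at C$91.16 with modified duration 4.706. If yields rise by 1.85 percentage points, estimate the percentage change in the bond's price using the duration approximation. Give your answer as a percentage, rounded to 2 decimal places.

Duration approximation: ΔP/P ≈ -D_mod · Δy = -4.706 × (+0.0185) = -0.087061.
As a percentage: -8.7061%.

-8.71%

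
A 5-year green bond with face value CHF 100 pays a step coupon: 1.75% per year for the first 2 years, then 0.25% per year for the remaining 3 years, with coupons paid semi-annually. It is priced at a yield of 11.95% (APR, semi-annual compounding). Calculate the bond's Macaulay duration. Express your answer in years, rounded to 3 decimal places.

4.796 years

Periodic yield y = 0.05975. Discount each cash flow and weight by its period:
  t   CF        PV=CF/(1+0.05975)^t    t·PV
  1        0.875         0.8257         0.8257
  2        0.875         0.7791         1.5582
  3        0.875         0.7352         2.2056
  4        0.875         0.6937         2.7749
  5        0.125         0.0935         0.4676
  6        0.125         0.0882         0.5295
  7        0.125         0.0833         0.5829
  8        0.125         0.0786         0.6286
  9        0.125         0.0741         0.6673
  10     100.125        56.0413       560.4131
  Σ                     59.4928       570.6533
Price P = Σ PV = 59.4928.
Macaulay duration = Σ(t·PV) / P = 570.6533 / 59.4928 = 9.59198 half-year periods.
In years: 9.59198 / 2 = 4.79599 years.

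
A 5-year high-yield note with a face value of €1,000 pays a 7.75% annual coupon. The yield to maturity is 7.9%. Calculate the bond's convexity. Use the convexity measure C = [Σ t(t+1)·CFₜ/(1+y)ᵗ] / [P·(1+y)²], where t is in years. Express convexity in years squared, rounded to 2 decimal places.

21.20

With y = 0.079:
  t   CF        PV=CF/(1+0.079)^t    t·PV        t(t+1)·PV
  1        77.50        71.8258        71.8258         143.6515
  2        77.50        66.5670       133.1339         399.4018
  3        77.50        61.6932       185.0796         740.3185
  4        77.50        57.1763       228.7051       1,143.5257
  5     1,077.50       736.7329     3,683.6644      22,101.9865
  Σ                    993.9951     4,302.4089      24,528.8841
P = 993.9951.
Convexity = Σ t(t+1)·PV / [P·(1+y)²] = 24,528.8841 / (993.9951 × 1.164241) = 21.19584.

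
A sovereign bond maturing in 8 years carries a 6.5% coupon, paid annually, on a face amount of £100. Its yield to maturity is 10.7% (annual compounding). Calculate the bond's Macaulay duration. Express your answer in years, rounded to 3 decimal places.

Periodic yield y = 0.107. Discount each cash flow and weight by its year:
  t   CF        PV=CF/(1+0.107)^t    t·PV
  1         6.50         5.8717         5.8717
  2         6.50         5.3042        10.6084
  3         6.50         4.7915        14.3745
  4         6.50         4.3284        17.3134
  5         6.50         3.9100        19.5499
  6         6.50         3.5321        21.1923
  7         6.50         3.1907        22.3346
  8       106.50        47.2246       377.7971
  Σ                     78.1531       489.0419
Price P = Σ PV = 78.1531.
Macaulay duration = Σ(t·PV) / P = 489.0419 / 78.1531 = 6.25749 years.

6.257 years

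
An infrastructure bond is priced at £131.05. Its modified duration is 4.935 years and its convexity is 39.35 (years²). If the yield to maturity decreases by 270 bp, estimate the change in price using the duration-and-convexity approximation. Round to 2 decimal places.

+£19.34

Duration effect: -D_mod·Δy = -4.935 × (-0.027) = +0.133245
Convexity effect: ½·C·(Δy)² = 0.5 × 39.35 × (-0.027)² = +0.014343075
ΔP/P ≈ +0.133245 + 0.014343075 = +0.147588075
ΔP ≈ 131.05 × (+0.147588075) = +19.34141722875.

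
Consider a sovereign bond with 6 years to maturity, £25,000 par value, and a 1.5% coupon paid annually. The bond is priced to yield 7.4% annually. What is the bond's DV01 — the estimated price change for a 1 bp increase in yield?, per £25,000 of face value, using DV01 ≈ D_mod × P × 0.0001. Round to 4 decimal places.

£9.6417

Periodic yield y = 0.074.
  t   CF        PV=CF/(1+0.074)^t    t·PV
  1       375.00       349.1620       349.1620
  2       375.00       325.1043       650.2086
  3       375.00       302.7042       908.1126
  4       375.00       281.8475     1,127.3899
  5       375.00       262.4278     1,312.1391
  6    25,375.00    16,534.0925    99,204.5549
  Σ                 18,055.3383   103,551.5670
P = 18,055.3383; D_Mac = 5.73523 yrs; D_mod = 5.34007 yrs.
DV01 ≈ 5.34007 × 18,055.3383 × 0.0001 = 9.641673.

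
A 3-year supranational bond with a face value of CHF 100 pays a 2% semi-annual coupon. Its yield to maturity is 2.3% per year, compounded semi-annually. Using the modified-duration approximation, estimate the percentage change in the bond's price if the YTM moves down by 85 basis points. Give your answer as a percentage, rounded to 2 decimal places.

Periodic yield y = 0.0115. Modified duration first:
  t   CF        PV=CF/(1+0.0115)^t    t·PV
  1         1.00         0.9886         0.9886
  2         1.00         0.9774         1.9548
  3         1.00         0.9663         2.8988
  4         1.00         0.9553         3.8212
  5         1.00         0.9444         4.7222
  6       101.00        94.3031       565.8187
  Σ                     99.1351       580.2043
P = 99.1351; D_Mac = 5.85266 half-year periods = 2.92633 yrs; D_mod = 2.92633/(1+0.0115) = 2.89306 yrs.
ΔP/P ≈ -D_mod · Δy = -2.89306 × (-0.0085) = +0.024591 = +2.4591%.

+2.46%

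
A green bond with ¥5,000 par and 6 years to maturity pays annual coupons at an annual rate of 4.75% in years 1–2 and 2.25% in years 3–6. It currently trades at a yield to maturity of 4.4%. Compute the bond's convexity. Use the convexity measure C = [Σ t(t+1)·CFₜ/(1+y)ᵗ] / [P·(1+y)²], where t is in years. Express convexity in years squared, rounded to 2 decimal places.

With y = 0.044:
  t   CF        PV=CF/(1+0.044)^t    t·PV        t(t+1)·PV
  1       237.50       227.4904       227.4904         454.9808
  2       237.50       217.9027       435.8054       1,307.4162
  3       112.50        98.8669       296.6008       1,186.4031
  4       112.50        94.7001       378.8005       1,894.0024
  5       112.50        90.7089       453.5446       2,721.2678
  6     5,112.50     3,948.4835    23,690.9011     165,836.3076
  Σ                  4,678.1526    25,483.1428     173,400.3779
P = 4,678.1526.
Convexity = Σ t(t+1)·PV / [P·(1+y)²] = 173,400.3779 / (4,678.1526 × 1.089936) = 34.00750.

34.01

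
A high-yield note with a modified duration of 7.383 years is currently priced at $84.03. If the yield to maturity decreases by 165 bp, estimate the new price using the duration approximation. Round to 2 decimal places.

$94.27

Duration approximation: ΔP/P ≈ -D_mod · Δy = -7.383 × (-0.0165) = +0.1218195.
New price ≈ 84.03 × (1 + 0.1218195) = 94.266492585.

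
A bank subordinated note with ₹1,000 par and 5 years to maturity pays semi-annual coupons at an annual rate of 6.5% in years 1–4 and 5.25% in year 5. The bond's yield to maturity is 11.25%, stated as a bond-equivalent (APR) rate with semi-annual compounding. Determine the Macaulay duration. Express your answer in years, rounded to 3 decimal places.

Periodic yield y = 0.05625. Discount each cash flow and weight by its period:
  t   CF        PV=CF/(1+0.05625)^t    t·PV
  1        32.50        30.7692        30.7692
  2        32.50        29.1306        58.2613
  3        32.50        27.5793        82.7379
  4        32.50        26.1106       104.4423
  5        32.50        24.7201       123.6004
  6        32.50        23.4036       140.4217
  7        32.50        22.1573       155.1009
  8        32.50        20.9773       167.8184
  9        26.25        16.0409       144.3681
  10    1,026.25       593.7258     5,937.2584
  Σ                    814.6147     6,944.7786
Price P = Σ PV = 814.6147.
Macaulay duration = Σ(t·PV) / P = 6,944.7786 / 814.6147 = 8.52523 half-year periods.
In years: 8.52523 / 2 = 4.26262 years.

4.263 years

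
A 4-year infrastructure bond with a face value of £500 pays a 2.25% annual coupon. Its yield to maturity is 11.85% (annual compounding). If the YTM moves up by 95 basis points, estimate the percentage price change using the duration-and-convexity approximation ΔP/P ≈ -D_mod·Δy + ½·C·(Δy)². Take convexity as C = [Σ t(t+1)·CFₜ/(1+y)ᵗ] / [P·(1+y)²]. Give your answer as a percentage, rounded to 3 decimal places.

-3.194%

With y = 0.1185:
  t   CF        PV=CF/(1+0.1185)^t    t·PV        t(t+1)·PV
  1        11.25        10.0581        10.0581          20.1162
  2        11.25         8.9925        17.9850          53.9550
  3        11.25         8.0398        24.1194          96.4774
  4       511.25       326.6550     1,306.6202       6,533.1009
  Σ                    353.7454     1,358.7827       6,703.6495
P = 353.7454; D_Mac = 3.84113 yrs; D_mod = 3.43418 yrs; C = 15.14776.
Duration effect: -3.43418 × (+0.0095) = -0.032625
Convexity effect: 0.5 × 15.14776 × (0.0095)² = +0.0006835
ΔP/P ≈ -0.032625 + 0.0006835 = -0.031941 = -3.1941%.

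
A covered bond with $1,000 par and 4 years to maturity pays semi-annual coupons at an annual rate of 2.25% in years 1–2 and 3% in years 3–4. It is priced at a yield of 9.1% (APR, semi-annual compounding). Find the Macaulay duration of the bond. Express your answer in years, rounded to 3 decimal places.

3.813 years

Periodic yield y = 0.0455. Discount each cash flow and weight by its period:
  t   CF        PV=CF/(1+0.0455)^t    t·PV
  1        11.25        10.7604        10.7604
  2        11.25        10.2921        20.5842
  3        11.25         9.8442        29.5326
  4        11.25         9.4158        37.6631
  5        15.00        12.0080        60.0401
  6        15.00        11.4854        68.9125
  7        15.00        10.9856        76.8991
  8     1,015.00       711.0068     5,688.0543
  Σ                    785.7983     5,992.4463
Price P = Σ PV = 785.7983.
Macaulay duration = Σ(t·PV) / P = 5,992.4463 / 785.7983 = 7.62593 half-year periods.
In years: 7.62593 / 2 = 3.81297 years.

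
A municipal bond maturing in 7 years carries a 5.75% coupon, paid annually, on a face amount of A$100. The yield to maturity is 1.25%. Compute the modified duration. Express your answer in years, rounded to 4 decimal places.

Periodic yield y = 0.0125. First find Macaulay duration:
  t   CF        PV=CF/(1+0.0125)^t    t·PV
  1         5.75         5.6790         5.6790
  2         5.75         5.6089        11.2178
  3         5.75         5.5397        16.6190
  4         5.75         5.4713        21.8851
  5         5.75         5.4037        27.0186
  6         5.75         5.3370        32.0220
  7       105.75        96.9427       678.5990
  Σ                    129.9823       793.0404
P = 129.9823; Macaulay duration = 793.0404 / 129.9823 = 6.10114 years.
Modified duration = D_Mac / (1 + y) = 6.10114 / 1.0125 = 6.02582 years.

6.0258 years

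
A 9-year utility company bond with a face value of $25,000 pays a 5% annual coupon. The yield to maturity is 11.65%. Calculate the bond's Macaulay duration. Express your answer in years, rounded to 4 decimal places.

Periodic yield y = 0.1165. Discount each cash flow and weight by its year:
  t   CF        PV=CF/(1+0.1165)^t    t·PV
  1     1,250.00     1,119.5701     1,119.5701
  2     1,250.00     1,002.7497     2,005.4995
  3     1,250.00       898.1189     2,694.3567
  4     1,250.00       804.4056     3,217.6225
  5     1,250.00       720.4708     3,602.3539
  6     1,250.00       645.2940     3,871.7642
  7     1,250.00       577.9615     4,045.7306
  8     1,250.00       517.6547     4,141.2379
  9    26,250.00     9,736.4528    87,628.0748
  Σ                 16,022.6782   112,326.2103
Price P = Σ PV = 16,022.6782.
Macaulay duration = Σ(t·PV) / P = 112,326.2103 / 16,022.6782 = 7.01045 years.

7.0105 years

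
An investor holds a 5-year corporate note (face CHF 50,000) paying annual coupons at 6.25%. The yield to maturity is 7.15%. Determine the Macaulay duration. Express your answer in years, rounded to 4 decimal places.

Periodic yield y = 0.0715. Discount each cash flow and weight by its year:
  t   CF        PV=CF/(1+0.0715)^t    t·PV
  1     3,125.00     2,916.4722     2,916.4722
  2     3,125.00     2,721.8593     5,443.7186
  3     3,125.00     2,540.2327     7,620.6980
  4     3,125.00     2,370.7258     9,482.9031
  5    53,125.00    37,613.0080   188,065.0399
  Σ                 48,162.2979   213,528.8318
Price P = Σ PV = 48,162.2979.
Macaulay duration = Σ(t·PV) / P = 213,528.8318 / 48,162.2979 = 4.43353 years.

4.4335 years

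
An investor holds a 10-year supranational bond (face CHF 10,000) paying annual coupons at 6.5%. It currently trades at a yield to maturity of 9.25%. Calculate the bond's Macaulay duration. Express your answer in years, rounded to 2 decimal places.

7.39 years

Periodic yield y = 0.0925. Discount each cash flow and weight by its year:
  t   CF        PV=CF/(1+0.0925)^t    t·PV
  1       650.00       594.9657       594.9657
  2       650.00       544.5910     1,089.1820
  3       650.00       498.4815     1,495.4444
  4       650.00       456.2759     1,825.1038
  5       650.00       417.6439     2,088.2194
  6       650.00       382.2827     2,293.6964
  7       650.00       349.9155     2,449.4088
  8       650.00       320.2888     2,562.3106
  9       650.00       293.1706     2,638.5350
  10   10,650.00     4,396.7842    43,967.8421
  Σ                  8,254.3999    61,004.7082
Price P = Σ PV = 8,254.3999.
Macaulay duration = Σ(t·PV) / P = 61,004.7082 / 8,254.3999 = 7.39057 years.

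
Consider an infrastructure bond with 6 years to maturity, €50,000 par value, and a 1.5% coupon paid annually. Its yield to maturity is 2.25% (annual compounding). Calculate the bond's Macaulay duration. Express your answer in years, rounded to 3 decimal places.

Periodic yield y = 0.0225. Discount each cash flow and weight by its year:
  t   CF        PV=CF/(1+0.0225)^t    t·PV
  1       750.00       733.4963       733.4963
  2       750.00       717.3558     1,434.7117
  3       750.00       701.5705     2,104.7115
  4       750.00       686.1325     2,744.5300
  5       750.00       671.0342     3,355.1712
  6    50,750.00    44,407.4818   266,444.8908
  Σ                 47,917.0712   276,817.5115
Price P = Σ PV = 47,917.0712.
Macaulay duration = Σ(t·PV) / P = 276,817.5115 / 47,917.0712 = 5.77701 years.

5.777 years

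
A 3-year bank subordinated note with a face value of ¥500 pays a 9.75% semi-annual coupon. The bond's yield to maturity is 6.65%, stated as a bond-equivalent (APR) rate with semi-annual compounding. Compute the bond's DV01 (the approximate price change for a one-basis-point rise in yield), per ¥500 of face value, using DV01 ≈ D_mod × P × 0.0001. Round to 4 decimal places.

Periodic yield y = 0.03325.
  t   CF        PV=CF/(1+0.03325)^t    t·PV
  1       24.375        23.5906        23.5906
  2       24.375        22.8315        45.6629
  3       24.375        22.0967        66.2902
  4       24.375        21.3857        85.5427
  5       24.375        20.6975       103.4874
  6      524.375       430.9327     2,585.5965
  Σ                    541.5347     2,910.1704
P = 541.5347; D_Mac = 5.37393 half-year periods = 2.68697 yrs; D_mod = 2.60050 yrs.
DV01 ≈ 2.60050 × 541.5347 × 0.0001 = 0.140826.

¥0.1408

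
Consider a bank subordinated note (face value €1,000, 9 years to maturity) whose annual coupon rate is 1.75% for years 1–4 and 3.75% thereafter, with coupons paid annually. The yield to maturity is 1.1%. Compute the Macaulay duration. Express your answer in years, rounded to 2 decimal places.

Periodic yield y = 0.011. Discount each cash flow and weight by its year:
  t   CF        PV=CF/(1+0.011)^t    t·PV
  1        17.50        17.3096        17.3096
  2        17.50        17.1213        34.2425
  3        17.50        16.9350        50.8049
  4        17.50        16.7507        67.0029
  5        37.50        35.5039       177.5193
  6        37.50        35.1176       210.7054
  7        37.50        34.7355       243.1483
  8        37.50        34.3575       274.8603
  9     1,037.50       940.2161     8,461.9453
  Σ                  1,148.0471     9,537.5384
Price P = Σ PV = 1,148.0471.
Macaulay duration = Σ(t·PV) / P = 9,537.5384 / 1,148.0471 = 8.30762 years.

8.31 years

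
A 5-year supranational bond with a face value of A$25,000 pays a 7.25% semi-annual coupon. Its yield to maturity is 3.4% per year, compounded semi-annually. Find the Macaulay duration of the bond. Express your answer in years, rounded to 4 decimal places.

Periodic yield y = 0.017. Discount each cash flow and weight by its period:
  t   CF        PV=CF/(1+0.017)^t    t·PV
  1       906.25       891.1013       891.1013
  2       906.25       876.2058     1,752.4116
  3       906.25       861.5593     2,584.6778
  4       906.25       847.1576     3,388.6304
  5       906.25       832.9967     4,164.9833
  6       906.25       819.0724     4,914.4345
  7       906.25       805.3809     5,637.6666
  8       906.25       791.9183     6,335.3467
  9       906.25       778.6808     7,008.1268
  10   25,906.25    21,887.4427   218,874.4274
  Σ                 29,391.5158   255,551.8063
Price P = Σ PV = 29,391.5158.
Macaulay duration = Σ(t·PV) / P = 255,551.8063 / 29,391.5158 = 8.69475 half-year periods.
In years: 8.69475 / 2 = 4.34737 years.

4.3474 years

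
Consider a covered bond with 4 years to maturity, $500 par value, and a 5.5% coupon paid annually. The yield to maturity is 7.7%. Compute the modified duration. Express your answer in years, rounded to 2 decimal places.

3.42 years

Periodic yield y = 0.077. First find Macaulay duration:
  t   CF        PV=CF/(1+0.077)^t    t·PV
  1        27.50        25.5339        25.5339
  2        27.50        23.7083        47.4167
  3        27.50        22.0133        66.0400
  4       527.50       392.0664     1,568.2657
  Σ                    463.3220     1,707.2562
P = 463.3220; Macaulay duration = 1,707.2562 / 463.3220 = 3.68482 years.
Modified duration = D_Mac / (1 + y) = 3.68482 / 1.077 = 3.42137 years.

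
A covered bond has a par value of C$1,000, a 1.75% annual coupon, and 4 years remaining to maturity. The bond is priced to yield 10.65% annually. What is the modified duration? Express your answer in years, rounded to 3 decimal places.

Periodic yield y = 0.1065. First find Macaulay duration:
  t   CF        PV=CF/(1+0.1065)^t    t·PV
  1        17.50        15.8156        15.8156
  2        17.50        14.2934        28.5868
  3        17.50        12.9177        38.7530
  4     1,017.50       678.7795     2,715.1182
  Σ                    721.8062     2,798.2736
P = 721.8062; Macaulay duration = 2,798.2736 / 721.8062 = 3.87677 years.
Modified duration = D_Mac / (1 + y) = 3.87677 / 1.1065 = 3.50363 years.

3.504 years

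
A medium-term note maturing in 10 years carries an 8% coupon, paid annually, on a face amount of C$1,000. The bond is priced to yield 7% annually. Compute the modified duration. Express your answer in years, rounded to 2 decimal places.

6.87 years

Periodic yield y = 0.07. First find Macaulay duration:
  t   CF        PV=CF/(1+0.07)^t    t·PV
  1        80.00        74.7664        74.7664
  2        80.00        69.8751       139.7502
  3        80.00        65.3038       195.9115
  4        80.00        61.0316       244.1265
  5        80.00        57.0389       285.1945
  6        80.00        53.3074       319.8443
  7        80.00        49.8200       348.7399
  8        80.00        46.5607       372.4858
  9        80.00        43.5147       391.6323
  10    1,080.00       549.0172     5,490.1724
  Σ                  1,070.2358     7,862.6236
P = 1,070.2358; Macaulay duration = 7,862.6236 / 1,070.2358 = 7.34663 years.
Modified duration = D_Mac / (1 + y) = 7.34663 / 1.07 = 6.86601 years.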